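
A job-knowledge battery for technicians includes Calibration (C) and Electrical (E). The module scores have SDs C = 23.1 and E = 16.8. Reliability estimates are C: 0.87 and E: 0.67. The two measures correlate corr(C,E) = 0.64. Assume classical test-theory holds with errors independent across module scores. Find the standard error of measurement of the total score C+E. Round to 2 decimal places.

12.75

Var(total) = 815.85 + 496.742 = 1312.59.
True-score variance = 653.341 + 496.742 = 1150.08, so reliability = 0.8762.
Error variance = 1312.59 − 1150.08 = 162.508; SEM = √162.508 = 12.75.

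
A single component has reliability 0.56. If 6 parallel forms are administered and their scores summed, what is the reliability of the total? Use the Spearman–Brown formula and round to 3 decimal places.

0.884

ρ_k = kρ / (1 + (k−1)ρ) = 6·0.56 / (1 + 5·0.56) = 3.360 / 3.800 = 0.884.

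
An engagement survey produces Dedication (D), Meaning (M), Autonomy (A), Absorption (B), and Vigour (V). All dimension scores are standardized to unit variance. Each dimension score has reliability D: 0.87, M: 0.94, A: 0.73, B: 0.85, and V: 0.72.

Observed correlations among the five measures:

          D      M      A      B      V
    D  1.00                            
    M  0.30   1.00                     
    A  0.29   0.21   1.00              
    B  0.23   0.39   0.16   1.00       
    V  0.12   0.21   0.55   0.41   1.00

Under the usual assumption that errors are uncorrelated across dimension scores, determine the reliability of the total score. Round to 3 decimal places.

Var(D+M+A+B+V) = 5 + 2·[0.30 + 0.29 + 0.23 + 0.12 + 0.21 + 0.39 + 0.21 + 0.16 + 0.55 + 0.41] = 5 + 5.74 = 10.74.
With uncorrelated errors the cross-covariances are all true-score covariance, so they carry over unchanged; only the diagonal terms shrink to ρᵢσᵢ².
True-score variance = [0.87 + 0.94 + 0.73 + 0.85 + 0.72] + 5.74 = 4.11 + 5.74 = 9.85.
Reliability = 9.85 / 10.74 = 0.917.

0.917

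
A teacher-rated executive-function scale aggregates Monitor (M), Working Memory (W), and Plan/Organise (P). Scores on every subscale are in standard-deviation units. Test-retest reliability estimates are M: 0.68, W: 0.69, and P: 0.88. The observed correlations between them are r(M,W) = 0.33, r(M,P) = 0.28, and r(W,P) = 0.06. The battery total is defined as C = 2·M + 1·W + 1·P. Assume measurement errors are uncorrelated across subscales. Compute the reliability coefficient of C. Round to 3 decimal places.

Var(C) = 2² + 1 + 1 + 2·[2·0.33 + 2·0.28 + 0.06] = 6 + 2.56 = 8.56.
With uncorrelated errors the cross-covariances are all true-score covariance, so they carry over unchanged; only the diagonal terms shrink to ρᵢσᵢ².
True-score variance = [2²·0.68 + 0.69 + 0.88] + 2.56 = 4.29 + 2.56 = 6.85.
Reliability = 6.85 / 8.56 = 0.800.

0.800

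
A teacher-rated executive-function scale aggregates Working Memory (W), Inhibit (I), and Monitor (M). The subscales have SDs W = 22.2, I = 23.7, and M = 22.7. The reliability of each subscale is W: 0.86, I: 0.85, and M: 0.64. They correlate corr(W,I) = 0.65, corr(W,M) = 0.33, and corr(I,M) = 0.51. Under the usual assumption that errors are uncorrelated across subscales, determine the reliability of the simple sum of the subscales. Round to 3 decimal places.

0.892

Var(W+I+M) = 22.2² + 23.7² + 22.7² + 2·[22.2·23.7·0.65 + 22.2·22.7·0.33 + 23.7·22.7·0.51] = 1569.82 + 1565.33 = 3135.15.
With uncorrelated errors the cross-covariances are all true-score covariance, so they carry over unchanged; only the diagonal terms shrink to ρᵢσᵢ².
True-score variance = [22.2²·0.86 + 23.7²·0.85 + 22.7²·0.64] + 1565.33 = 1231.06 + 1565.33 = 2796.4.
Reliability = 2796.4 / 3135.15 = 0.892.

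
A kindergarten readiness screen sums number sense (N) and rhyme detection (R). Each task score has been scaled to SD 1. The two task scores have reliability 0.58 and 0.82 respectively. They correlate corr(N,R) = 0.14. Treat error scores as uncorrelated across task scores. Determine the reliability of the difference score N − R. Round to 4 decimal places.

Var(N−R) = 1 + 1 − 2·0.14 = 2 − 0.28 = 1.72.
With uncorrelated errors the cross-covariances are all true-score covariance, so they carry over unchanged; only the diagonal terms shrink to ρᵢσᵢ².
True-score variance = [0.58 + 0.82] − 0.28 = 1.4 − 0.28 = 1.12.
Reliability = 1.12 / 1.72 = 0.6512.

0.6512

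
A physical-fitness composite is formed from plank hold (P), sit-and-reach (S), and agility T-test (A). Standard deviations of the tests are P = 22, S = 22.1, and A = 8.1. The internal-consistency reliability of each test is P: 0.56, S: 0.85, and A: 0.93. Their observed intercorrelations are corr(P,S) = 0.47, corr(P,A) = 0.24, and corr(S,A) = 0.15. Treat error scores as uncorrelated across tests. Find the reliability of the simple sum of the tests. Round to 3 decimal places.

0.822

Var(P+S+A) = 22² + 22.1² + 8.1² + 2·[22·22.1·0.47 + 22·8.1·0.24 + 22.1·8.1·0.15] = 1038.02 + 596.267 = 1634.29.
Because errors are independent across components, Cov(Tᵢ,Tⱼ) = Cov(Xᵢ,Xⱼ); the off-diagonal part of the true-score variance is the same as above.
True-score variance = [22²·0.56 + 22.1²·0.85 + 8.1²·0.93] + 596.267 = 747.206 + 596.267 = 1343.47.
Reliability = 1343.47 / 1634.29 = 0.822.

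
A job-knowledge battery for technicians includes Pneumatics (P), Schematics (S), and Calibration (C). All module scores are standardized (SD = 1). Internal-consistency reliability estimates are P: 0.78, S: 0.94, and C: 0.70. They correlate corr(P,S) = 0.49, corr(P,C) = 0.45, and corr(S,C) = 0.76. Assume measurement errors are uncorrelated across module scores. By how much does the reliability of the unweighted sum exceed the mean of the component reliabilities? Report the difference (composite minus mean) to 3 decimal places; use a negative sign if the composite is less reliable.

0.103

Var(sum) = 3 + 3.4 = 6.4; true-score variance = 2.42 + 3.4 = 5.82; composite reliability = 0.9094.
Mean component reliability = 0.8067.
Difference = 0.9094 − 0.8067 = 0.103.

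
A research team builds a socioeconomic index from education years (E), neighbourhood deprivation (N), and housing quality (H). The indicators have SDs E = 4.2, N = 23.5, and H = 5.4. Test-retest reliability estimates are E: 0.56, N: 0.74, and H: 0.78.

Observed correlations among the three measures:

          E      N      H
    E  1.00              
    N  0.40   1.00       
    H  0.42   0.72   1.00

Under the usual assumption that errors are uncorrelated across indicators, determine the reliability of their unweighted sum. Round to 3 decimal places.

0.821

Var(E+N+H) = 4.2² + 23.5² + 5.4² + 2·[4.2·23.5·0.40 + 4.2·5.4·0.42 + 23.5·5.4·0.72] = 599.05 + 280.747 = 879.797.
Because errors are independent across components, Cov(Tᵢ,Tⱼ) = Cov(Xᵢ,Xⱼ); the off-diagonal part of the true-score variance is the same as above.
True-score variance = [4.2²·0.56 + 23.5²·0.74 + 5.4²·0.78] + 280.747 = 441.288 + 280.747 = 722.035.
Reliability = 722.035 / 879.797 = 0.821.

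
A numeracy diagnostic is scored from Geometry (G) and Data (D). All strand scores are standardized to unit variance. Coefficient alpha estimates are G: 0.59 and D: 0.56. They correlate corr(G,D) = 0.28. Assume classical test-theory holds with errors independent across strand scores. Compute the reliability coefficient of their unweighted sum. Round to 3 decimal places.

0.668

Var(G+D) = 2 + 2·[0.28] = 2 + 0.56 = 2.56.
Under uncorrelated errors the observed covariances equal the true-score covariances, so only the own-variance terms attenuate.
True-score variance = [0.59 + 0.56] + 0.56 = 1.15 + 0.56 = 1.71.
Reliability = 1.71 / 2.56 = 0.668.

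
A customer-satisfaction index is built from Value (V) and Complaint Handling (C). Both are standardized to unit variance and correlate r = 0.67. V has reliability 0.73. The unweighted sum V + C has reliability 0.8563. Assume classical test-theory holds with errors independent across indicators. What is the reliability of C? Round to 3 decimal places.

Var(V+C) = 2 + 2·0.67 = 3.340.
True-score variance = ρ_V + ρ_C + 2·0.67, so 0.8563 = (0.73 + ρ_C + 1.34) / 3.340.
ρ_C = 0.8563·3.340 − 0.73 − 1.34 = 0.790.

0.790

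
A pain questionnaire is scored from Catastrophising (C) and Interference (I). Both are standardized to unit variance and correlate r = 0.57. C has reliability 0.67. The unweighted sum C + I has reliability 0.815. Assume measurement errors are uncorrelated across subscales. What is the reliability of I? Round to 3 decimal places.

0.749

Var(C+I) = 2 + 2·0.57 = 3.140.
True-score variance = ρ_C + ρ_I + 2·0.57, so 0.815 = (0.67 + ρ_I + 1.14) / 3.140.
ρ_I = 0.815·3.140 − 0.67 − 1.14 = 0.749.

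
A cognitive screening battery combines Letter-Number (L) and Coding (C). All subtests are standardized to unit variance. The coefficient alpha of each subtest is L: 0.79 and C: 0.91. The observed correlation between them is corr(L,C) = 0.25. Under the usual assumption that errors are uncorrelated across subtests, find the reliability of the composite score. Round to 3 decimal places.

0.880

Var(L+C) = 2 + 2·[0.25] = 2 + 0.5 = 2.5.
Under uncorrelated errors the observed covariances equal the true-score covariances, so only the own-variance terms attenuate.
True-score variance = [0.79 + 0.91] + 0.5 = 1.7 + 0.5 = 2.2.
Reliability = 2.2 / 2.5 = 0.880.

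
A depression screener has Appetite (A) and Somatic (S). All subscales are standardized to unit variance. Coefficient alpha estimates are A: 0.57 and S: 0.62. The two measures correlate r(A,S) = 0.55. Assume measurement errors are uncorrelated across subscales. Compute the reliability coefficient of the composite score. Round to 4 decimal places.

Var(A+S) = 2 + 2·[0.55] = 2 + 1.1 = 3.1.
Under uncorrelated errors the observed covariances equal the true-score covariances, so only the own-variance terms attenuate.
True-score variance = [0.57 + 0.62] + 1.1 = 1.19 + 1.1 = 2.29.
Reliability = 2.29 / 3.1 = 0.7387.

0.7387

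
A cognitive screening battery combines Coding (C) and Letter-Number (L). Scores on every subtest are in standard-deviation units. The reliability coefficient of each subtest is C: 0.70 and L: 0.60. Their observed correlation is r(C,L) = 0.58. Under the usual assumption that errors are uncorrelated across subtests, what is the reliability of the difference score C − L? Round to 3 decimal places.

Var(C−L) = 1 + 1 − 2·0.58 = 2 − 1.16 = 0.84.
With uncorrelated errors the cross-covariances are all true-score covariance, so they carry over unchanged; only the diagonal terms shrink to ρᵢσᵢ².
True-score variance = [0.70 + 0.60] − 1.16 = 1.3 − 1.16 = 0.14.
Reliability = 0.14 / 0.84 = 0.167.

0.167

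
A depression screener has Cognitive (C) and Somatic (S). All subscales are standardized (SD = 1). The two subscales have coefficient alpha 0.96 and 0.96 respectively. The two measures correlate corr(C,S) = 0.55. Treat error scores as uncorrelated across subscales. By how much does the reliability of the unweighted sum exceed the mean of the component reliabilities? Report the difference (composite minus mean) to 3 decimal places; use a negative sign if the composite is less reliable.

0.014

Var(sum) = 2 + 1.1 = 3.1; true-score variance = 1.92 + 1.1 = 3.02; composite reliability = 0.9742.
Mean component reliability = 0.9600.
Difference = 0.9742 − 0.9600 = 0.014.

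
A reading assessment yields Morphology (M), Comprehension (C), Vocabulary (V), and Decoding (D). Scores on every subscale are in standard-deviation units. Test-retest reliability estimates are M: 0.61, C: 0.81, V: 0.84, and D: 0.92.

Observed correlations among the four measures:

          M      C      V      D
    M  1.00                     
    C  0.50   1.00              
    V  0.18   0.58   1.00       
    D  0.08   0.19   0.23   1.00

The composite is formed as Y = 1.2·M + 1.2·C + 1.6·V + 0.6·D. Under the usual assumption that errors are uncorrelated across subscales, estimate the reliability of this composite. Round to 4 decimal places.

Var(Y) = 1.2² + 1.2² + 1.6² + 0.6² + 2·[1.44·0.50 + 1.92·0.18 + 0.72·0.08 + 1.92·0.58 + 0.72·0.19 + 0.96·0.23] = 5.8 + 5.1888 = 10.9888.
Under uncorrelated errors the observed covariances equal the true-score covariances, so only the own-variance terms attenuate.
True-score variance = [1.2²·0.61 + 1.2²·0.81 + 1.6²·0.84 + 0.6²·0.92] + 5.1888 = 4.5264 + 5.1888 = 9.7152.
Reliability = 9.7152 / 10.9888 = 0.8841.

0.8841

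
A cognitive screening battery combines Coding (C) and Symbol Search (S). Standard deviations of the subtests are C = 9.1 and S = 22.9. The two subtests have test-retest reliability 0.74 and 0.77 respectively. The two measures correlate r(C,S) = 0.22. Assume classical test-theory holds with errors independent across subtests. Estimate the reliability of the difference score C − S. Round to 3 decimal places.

Var(C−S) = 9.1² + 22.9² − 2·9.1·22.9·0.22 = 607.22 − 91.6916 = 515.528.
With uncorrelated errors the cross-covariances are all true-score covariance, so they carry over unchanged; only the diagonal terms shrink to ρᵢσᵢ².
True-score variance = [9.1²·0.74 + 22.9²·0.77] − 91.6916 = 465.075 − 91.6916 = 373.384.
Reliability = 373.384 / 515.528 = 0.724.

0.724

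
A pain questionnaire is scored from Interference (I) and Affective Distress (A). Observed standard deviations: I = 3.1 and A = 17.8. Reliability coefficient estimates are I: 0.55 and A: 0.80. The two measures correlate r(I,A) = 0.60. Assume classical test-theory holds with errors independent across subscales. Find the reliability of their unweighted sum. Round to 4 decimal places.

0.8276

Var(I+A) = 3.1² + 17.8² + 2·[3.1·17.8·0.60] = 326.45 + 66.216 = 392.666.
Because errors are independent across components, Cov(Tᵢ,Tⱼ) = Cov(Xᵢ,Xⱼ); the off-diagonal part of the true-score variance is the same as above.
True-score variance = [3.1²·0.55 + 17.8²·0.80] + 66.216 = 258.758 + 66.216 = 324.974.
Reliability = 324.974 / 392.666 = 0.8276.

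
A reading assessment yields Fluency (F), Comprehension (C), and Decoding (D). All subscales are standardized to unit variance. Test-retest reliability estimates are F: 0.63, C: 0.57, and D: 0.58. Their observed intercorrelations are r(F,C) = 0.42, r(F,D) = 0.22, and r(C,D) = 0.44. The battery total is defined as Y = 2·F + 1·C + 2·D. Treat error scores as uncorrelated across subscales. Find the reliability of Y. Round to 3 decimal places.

Var(Y) = 2² + 1 + 2² + 2·[2·0.42 + 4·0.22 + 2·0.44] = 9 + 5.2 = 14.2.
Because errors are independent across components, Cov(Tᵢ,Tⱼ) = Cov(Xᵢ,Xⱼ); the off-diagonal part of the true-score variance is the same as above.
True-score variance = [2²·0.63 + 0.57 + 2²·0.58] + 5.2 = 5.41 + 5.2 = 10.61.
Reliability = 10.61 / 14.2 = 0.747.

0.747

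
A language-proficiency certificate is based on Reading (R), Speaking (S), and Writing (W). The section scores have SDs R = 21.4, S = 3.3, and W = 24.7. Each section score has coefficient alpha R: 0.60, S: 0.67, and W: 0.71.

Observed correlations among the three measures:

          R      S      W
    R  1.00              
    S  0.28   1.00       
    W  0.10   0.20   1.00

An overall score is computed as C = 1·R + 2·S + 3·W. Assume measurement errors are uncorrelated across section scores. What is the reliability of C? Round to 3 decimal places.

Var(C) = 21.4² + 2²·3.3² + 3²·24.7² + 2·[2·21.4·3.3·0.28 + 3·21.4·24.7·0.10 + 6·3.3·24.7·0.20] = 5992.33 + 591.866 = 6584.2.
Under uncorrelated errors the observed covariances equal the true-score covariances, so only the own-variance terms attenuate.
True-score variance = [21.4²·0.60 + 2²·3.3²·0.67 + 3²·24.7²·0.71] + 591.866 = 4202.44 + 591.866 = 4794.3.
Reliability = 4794.3 / 6584.2 = 0.728.

0.728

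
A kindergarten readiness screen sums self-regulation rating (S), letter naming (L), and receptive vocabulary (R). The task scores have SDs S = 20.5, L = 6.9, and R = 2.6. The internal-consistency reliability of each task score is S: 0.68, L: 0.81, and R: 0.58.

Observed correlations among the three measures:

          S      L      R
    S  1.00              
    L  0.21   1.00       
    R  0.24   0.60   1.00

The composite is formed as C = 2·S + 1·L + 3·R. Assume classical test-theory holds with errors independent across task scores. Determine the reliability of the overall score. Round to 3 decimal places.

0.731

Var(C) = 2²·20.5² + 6.9² + 3²·2.6² + 2·[2·20.5·6.9·0.21 + 6·20.5·2.6·0.24 + 3·6.9·2.6·0.60] = 1789.45 + 336.906 = 2126.36.
Because errors are independent across components, Cov(Tᵢ,Tⱼ) = Cov(Xᵢ,Xⱼ); the off-diagonal part of the true-score variance is the same as above.
True-score variance = [2²·20.5²·0.68 + 6.9²·0.81 + 3²·2.6²·0.58] + 336.906 = 1216.93 + 336.906 = 1553.84.
Reliability = 1553.84 / 2126.36 = 0.731.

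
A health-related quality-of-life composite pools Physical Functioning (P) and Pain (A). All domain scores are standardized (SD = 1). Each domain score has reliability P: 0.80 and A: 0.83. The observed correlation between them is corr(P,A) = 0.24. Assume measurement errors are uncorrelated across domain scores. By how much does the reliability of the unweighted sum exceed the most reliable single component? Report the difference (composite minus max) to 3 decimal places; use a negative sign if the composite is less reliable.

0.021

Var(sum) = 2 + 0.48 = 2.48; true-score variance = 1.63 + 0.48 = 2.11; composite reliability = 0.8508.
Max component reliability = 0.8300.
Difference = 0.8508 − 0.8300 = 0.021.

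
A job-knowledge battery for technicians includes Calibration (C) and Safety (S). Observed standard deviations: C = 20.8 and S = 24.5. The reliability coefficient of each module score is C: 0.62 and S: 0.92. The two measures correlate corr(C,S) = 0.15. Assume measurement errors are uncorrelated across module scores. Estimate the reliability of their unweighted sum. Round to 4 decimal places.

0.8209

Var(C+S) = 20.8² + 24.5² + 2·[20.8·24.5·0.15] = 1032.89 + 152.88 = 1185.77.
Because errors are independent across components, Cov(Tᵢ,Tⱼ) = Cov(Xᵢ,Xⱼ); the off-diagonal part of the true-score variance is the same as above.
True-score variance = [20.8²·0.62 + 24.5²·0.92] + 152.88 = 820.467 + 152.88 = 973.347.
Reliability = 973.347 / 1185.77 = 0.8209.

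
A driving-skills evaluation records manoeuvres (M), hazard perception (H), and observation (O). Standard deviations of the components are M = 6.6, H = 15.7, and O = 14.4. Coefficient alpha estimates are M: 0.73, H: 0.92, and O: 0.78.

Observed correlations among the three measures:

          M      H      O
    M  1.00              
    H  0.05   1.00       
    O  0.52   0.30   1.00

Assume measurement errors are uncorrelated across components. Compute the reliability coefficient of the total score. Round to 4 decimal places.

0.8961

Var(M+H+O) = 6.6² + 15.7² + 14.4² + 2·[6.6·15.7·0.05 + 6.6·14.4·0.52 + 15.7·14.4·0.30] = 497.41 + 244.852 = 742.262.
Under uncorrelated errors the observed covariances equal the true-score covariances, so only the own-variance terms attenuate.
True-score variance = [6.6²·0.73 + 15.7²·0.92 + 14.4²·0.78] + 244.852 = 420.31 + 244.852 = 665.162.
Reliability = 665.162 / 742.262 = 0.8961.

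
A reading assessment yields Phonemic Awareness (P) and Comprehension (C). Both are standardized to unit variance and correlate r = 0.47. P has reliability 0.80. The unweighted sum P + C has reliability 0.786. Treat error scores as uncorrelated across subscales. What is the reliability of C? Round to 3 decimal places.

Var(P+C) = 2 + 2·0.47 = 2.940.
True-score variance = ρ_P + ρ_C + 2·0.47, so 0.786 = (0.80 + ρ_C + 0.94) / 2.940.
ρ_C = 0.786·2.940 − 0.80 − 0.94 = 0.571.

0.571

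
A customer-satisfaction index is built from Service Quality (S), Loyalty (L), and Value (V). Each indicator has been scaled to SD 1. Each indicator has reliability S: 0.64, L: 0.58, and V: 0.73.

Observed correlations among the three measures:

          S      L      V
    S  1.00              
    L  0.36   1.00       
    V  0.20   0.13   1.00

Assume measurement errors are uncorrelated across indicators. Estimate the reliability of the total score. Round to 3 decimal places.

0.760

Var(S+L+V) = 3 + 2·[0.36 + 0.20 + 0.13] = 3 + 1.38 = 4.38.
Because errors are independent across components, Cov(Tᵢ,Tⱼ) = Cov(Xᵢ,Xⱼ); the off-diagonal part of the true-score variance is the same as above.
True-score variance = [0.64 + 0.58 + 0.73] + 1.38 = 1.95 + 1.38 = 3.33.
Reliability = 3.33 / 4.38 = 0.760.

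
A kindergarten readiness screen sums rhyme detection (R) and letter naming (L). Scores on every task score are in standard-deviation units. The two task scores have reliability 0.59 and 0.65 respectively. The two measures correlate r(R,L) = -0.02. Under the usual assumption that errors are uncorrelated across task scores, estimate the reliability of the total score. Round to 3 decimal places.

Var(R+L) = 2 + 2·[(-0.02)] = 2 − 0.04 = 1.96.
With uncorrelated errors the cross-covariances are all true-score covariance, so they carry over unchanged; only the diagonal terms shrink to ρᵢσᵢ².
True-score variance = [0.59 + 0.65] − 0.04 = 1.24 − 0.04 = 1.2.
Reliability = 1.2 / 1.96 = 0.612.

0.612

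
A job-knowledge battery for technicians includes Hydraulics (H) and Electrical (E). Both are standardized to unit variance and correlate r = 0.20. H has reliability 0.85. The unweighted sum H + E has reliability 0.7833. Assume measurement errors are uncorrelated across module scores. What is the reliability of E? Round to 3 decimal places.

0.630

Var(H+E) = 2 + 2·0.20 = 2.400.
True-score variance = ρ_H + ρ_E + 2·0.20, so 0.7833 = (0.85 + ρ_E + 0.40) / 2.400.
ρ_E = 0.7833·2.400 − 0.85 − 0.40 = 0.630.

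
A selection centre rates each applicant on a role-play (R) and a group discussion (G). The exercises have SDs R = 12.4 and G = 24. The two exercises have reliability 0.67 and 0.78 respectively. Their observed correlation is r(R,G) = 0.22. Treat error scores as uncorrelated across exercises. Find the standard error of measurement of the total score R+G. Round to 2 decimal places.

Var(total) = 729.76 + 130.944 = 860.704.
True-score variance = 552.299 + 130.944 = 683.243, so reliability = 0.7938.
Error variance = 860.704 − 683.243 = 177.461; SEM = √177.461 = 13.32.

13.32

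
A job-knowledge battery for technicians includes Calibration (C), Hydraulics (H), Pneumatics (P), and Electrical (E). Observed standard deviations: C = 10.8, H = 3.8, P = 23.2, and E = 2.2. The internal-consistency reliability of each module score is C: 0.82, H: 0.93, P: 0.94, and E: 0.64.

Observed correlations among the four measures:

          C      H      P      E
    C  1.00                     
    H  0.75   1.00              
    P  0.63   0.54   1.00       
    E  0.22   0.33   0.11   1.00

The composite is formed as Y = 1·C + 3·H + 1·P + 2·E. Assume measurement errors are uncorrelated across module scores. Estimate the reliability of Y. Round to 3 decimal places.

Var(Y) = 10.8² + 3²·3.8² + 23.2² + 2²·2.2² + 2·[3·10.8·3.8·0.75 + 10.8·23.2·0.63 + 2·10.8·2.2·0.22 + 3·3.8·23.2·0.54 + 6·3.8·2.2·0.33 + 2·23.2·2.2·0.11] = 804.2 + 862.496 = 1666.7.
With uncorrelated errors the cross-covariances are all true-score covariance, so they carry over unchanged; only the diagonal terms shrink to ρᵢσᵢ².
True-score variance = [10.8²·0.82 + 3²·3.8²·0.93 + 23.2²·0.94 + 2²·2.2²·0.64] + 862.496 = 734.844 + 862.496 = 1597.34.
Reliability = 1597.34 / 1666.7 = 0.958.

0.958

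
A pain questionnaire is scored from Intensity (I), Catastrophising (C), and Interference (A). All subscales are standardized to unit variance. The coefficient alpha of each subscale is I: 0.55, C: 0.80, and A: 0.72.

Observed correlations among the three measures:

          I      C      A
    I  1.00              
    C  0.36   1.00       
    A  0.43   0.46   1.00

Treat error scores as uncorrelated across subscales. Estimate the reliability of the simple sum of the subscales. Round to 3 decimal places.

Var(I+C+A) = 3 + 2·[0.36 + 0.43 + 0.46] = 3 + 2.5 = 5.5.
Under uncorrelated errors the observed covariances equal the true-score covariances, so only the own-variance terms attenuate.
True-score variance = [0.55 + 0.80 + 0.72] + 2.5 = 2.07 + 2.5 = 4.57.
Reliability = 4.57 / 5.5 = 0.831.

0.831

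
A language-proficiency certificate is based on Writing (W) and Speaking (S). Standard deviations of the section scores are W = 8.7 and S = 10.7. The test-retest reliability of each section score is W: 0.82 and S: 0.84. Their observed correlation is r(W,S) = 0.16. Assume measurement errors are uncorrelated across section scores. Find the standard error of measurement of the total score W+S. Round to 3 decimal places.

Var(total) = 190.18 + 29.7888 = 219.969.
True-score variance = 158.237 + 29.7888 = 188.026, so reliability = 0.8548.
Error variance = 219.969 − 188.026 = 31.9426; SEM = √31.9426 = 5.652.

5.652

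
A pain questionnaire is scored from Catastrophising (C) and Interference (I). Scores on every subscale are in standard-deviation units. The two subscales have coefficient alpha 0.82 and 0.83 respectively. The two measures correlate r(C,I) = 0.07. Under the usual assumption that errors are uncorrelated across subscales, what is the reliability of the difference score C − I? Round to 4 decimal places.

0.8118

Var(C−I) = 1 + 1 − 2·0.07 = 2 − 0.14 = 1.86.
Because errors are independent across components, Cov(Tᵢ,Tⱼ) = Cov(Xᵢ,Xⱼ); the off-diagonal part of the true-score variance is the same as above.
True-score variance = [0.82 + 0.83] − 0.14 = 1.65 − 0.14 = 1.51.
Reliability = 1.51 / 1.86 = 0.8118.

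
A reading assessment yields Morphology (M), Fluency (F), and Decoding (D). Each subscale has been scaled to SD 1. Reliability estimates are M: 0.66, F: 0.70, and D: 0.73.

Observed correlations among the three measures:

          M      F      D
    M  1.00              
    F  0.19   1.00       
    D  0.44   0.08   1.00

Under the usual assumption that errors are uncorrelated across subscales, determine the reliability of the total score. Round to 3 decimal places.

0.794

Var(M+F+D) = 3 + 2·[0.19 + 0.44 + 0.08] = 3 + 1.42 = 4.42.
Under uncorrelated errors the observed covariances equal the true-score covariances, so only the own-variance terms attenuate.
True-score variance = [0.66 + 0.70 + 0.73] + 1.42 = 2.09 + 1.42 = 3.51.
Reliability = 3.51 / 4.42 = 0.794.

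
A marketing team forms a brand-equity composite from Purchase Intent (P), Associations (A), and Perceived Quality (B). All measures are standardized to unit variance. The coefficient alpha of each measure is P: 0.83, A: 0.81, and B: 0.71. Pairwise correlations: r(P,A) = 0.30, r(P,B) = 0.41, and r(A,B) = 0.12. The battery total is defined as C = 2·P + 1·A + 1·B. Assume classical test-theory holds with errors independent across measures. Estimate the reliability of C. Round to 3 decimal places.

0.872

Var(C) = 2² + 1 + 1 + 2·[2·0.30 + 2·0.41 + 0.12] = 6 + 3.08 = 9.08.
Under uncorrelated errors the observed covariances equal the true-score covariances, so only the own-variance terms attenuate.
True-score variance = [2²·0.83 + 0.81 + 0.71] + 3.08 = 4.84 + 3.08 = 7.92.
Reliability = 7.92 / 9.08 = 0.872.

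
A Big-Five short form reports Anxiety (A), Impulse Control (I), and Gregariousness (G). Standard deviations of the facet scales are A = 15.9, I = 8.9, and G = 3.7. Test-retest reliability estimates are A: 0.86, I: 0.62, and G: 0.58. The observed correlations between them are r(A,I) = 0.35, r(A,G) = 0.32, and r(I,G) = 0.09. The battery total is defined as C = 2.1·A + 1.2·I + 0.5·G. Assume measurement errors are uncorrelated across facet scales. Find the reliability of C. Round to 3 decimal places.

0.868

Var(C) = 2.1²·15.9² + 1.2²·8.9² + 0.5²·3.7² + 2·[2.52·15.9·8.9·0.35 + 1.05·15.9·3.7·0.32 + 0.6·8.9·3.7·0.09] = 1232.38 + 292.714 = 1525.09.
Under uncorrelated errors the observed covariances equal the true-score covariances, so only the own-variance terms attenuate.
True-score variance = [2.1²·15.9²·0.86 + 1.2²·8.9²·0.62 + 0.5²·3.7²·0.58] + 292.714 = 1031.51 + 292.714 = 1324.22.
Reliability = 1324.22 / 1525.09 = 0.868.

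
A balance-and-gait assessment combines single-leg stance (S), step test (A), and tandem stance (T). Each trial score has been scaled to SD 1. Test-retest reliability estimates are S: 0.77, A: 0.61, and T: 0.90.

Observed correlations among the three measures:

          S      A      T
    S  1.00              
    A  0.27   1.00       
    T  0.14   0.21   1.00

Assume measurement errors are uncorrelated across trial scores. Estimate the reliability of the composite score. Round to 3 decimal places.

Var(S+A+T) = 3 + 2·[0.27 + 0.14 + 0.21] = 3 + 1.24 = 4.24.
With uncorrelated errors the cross-covariances are all true-score covariance, so they carry over unchanged; only the diagonal terms shrink to ρᵢσᵢ².
True-score variance = [0.77 + 0.61 + 0.90] + 1.24 = 2.28 + 1.24 = 3.52.
Reliability = 3.52 / 4.24 = 0.830.

0.830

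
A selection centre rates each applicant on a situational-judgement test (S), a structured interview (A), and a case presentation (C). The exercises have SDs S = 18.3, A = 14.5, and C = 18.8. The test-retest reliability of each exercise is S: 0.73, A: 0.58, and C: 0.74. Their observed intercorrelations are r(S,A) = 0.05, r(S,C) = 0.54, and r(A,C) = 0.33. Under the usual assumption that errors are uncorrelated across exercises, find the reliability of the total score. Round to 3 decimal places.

Var(S+A+C) = 18.3² + 14.5² + 18.8² + 2·[18.3·14.5·0.05 + 18.3·18.8·0.54 + 14.5·18.8·0.33] = 898.58 + 578.014 = 1476.59.
Under uncorrelated errors the observed covariances equal the true-score covariances, so only the own-variance terms attenuate.
True-score variance = [18.3²·0.73 + 14.5²·0.58 + 18.8²·0.74] + 578.014 = 627.96 + 578.014 = 1205.97.
Reliability = 1205.97 / 1476.59 = 0.817.

0.817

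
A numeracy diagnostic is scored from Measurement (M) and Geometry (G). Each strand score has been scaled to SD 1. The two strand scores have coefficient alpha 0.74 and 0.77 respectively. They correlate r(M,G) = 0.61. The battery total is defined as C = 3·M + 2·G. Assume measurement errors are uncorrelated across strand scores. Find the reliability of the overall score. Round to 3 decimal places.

Var(C) = 3² + 2² + 2·[6·0.61] = 13 + 7.32 = 20.32.
With uncorrelated errors the cross-covariances are all true-score covariance, so they carry over unchanged; only the diagonal terms shrink to ρᵢσᵢ².
True-score variance = [3²·0.74 + 2²·0.77] + 7.32 = 9.74 + 7.32 = 17.06.
Reliability = 17.06 / 20.32 = 0.840.

0.840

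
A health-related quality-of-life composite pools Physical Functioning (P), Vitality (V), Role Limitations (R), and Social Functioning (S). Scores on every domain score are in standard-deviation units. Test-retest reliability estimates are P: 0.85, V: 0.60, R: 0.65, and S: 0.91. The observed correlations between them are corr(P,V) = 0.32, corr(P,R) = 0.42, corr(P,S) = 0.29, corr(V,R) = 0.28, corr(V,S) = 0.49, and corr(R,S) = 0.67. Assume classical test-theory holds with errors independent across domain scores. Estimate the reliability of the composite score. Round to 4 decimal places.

Var(P+V+R+S) = 4 + 2·[0.32 + 0.42 + 0.29 + 0.28 + 0.49 + 0.67] = 4 + 4.94 = 8.94.
Under uncorrelated errors the observed covariances equal the true-score covariances, so only the own-variance terms attenuate.
True-score variance = [0.85 + 0.60 + 0.65 + 0.91] + 4.94 = 3.01 + 4.94 = 7.95.
Reliability = 7.95 / 8.94 = 0.8893.

0.8893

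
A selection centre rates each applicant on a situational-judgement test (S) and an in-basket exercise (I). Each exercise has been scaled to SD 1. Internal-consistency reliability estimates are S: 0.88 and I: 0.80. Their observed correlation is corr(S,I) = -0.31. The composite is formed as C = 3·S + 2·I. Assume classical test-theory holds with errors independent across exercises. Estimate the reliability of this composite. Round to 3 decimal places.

0.797

Var(C) = 3² + 2² + 2·[6·(-0.31)] = 13 − 3.72 = 9.28.
With uncorrelated errors the cross-covariances are all true-score covariance, so they carry over unchanged; only the diagonal terms shrink to ρᵢσᵢ².
True-score variance = [3²·0.88 + 2²·0.80] − 3.72 = 11.12 − 3.72 = 7.4.
Reliability = 7.4 / 9.28 = 0.797.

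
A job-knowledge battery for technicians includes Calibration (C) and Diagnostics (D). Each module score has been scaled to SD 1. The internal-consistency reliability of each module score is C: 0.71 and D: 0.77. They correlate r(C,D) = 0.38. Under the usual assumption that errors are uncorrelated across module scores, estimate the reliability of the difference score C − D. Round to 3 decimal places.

0.581

Var(C−D) = 1 + 1 − 2·0.38 = 2 − 0.76 = 1.24.
Under uncorrelated errors the observed covariances equal the true-score covariances, so only the own-variance terms attenuate.
True-score variance = [0.71 + 0.77] − 0.76 = 1.48 − 0.76 = 0.72.
Reliability = 0.72 / 1.24 = 0.581.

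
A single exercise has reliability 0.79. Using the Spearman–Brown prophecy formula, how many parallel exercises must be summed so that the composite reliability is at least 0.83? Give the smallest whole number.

2

k ≥ ρ*(1−ρ₁)/(ρ₁(1−ρ*)) = 0.83·0.21 / (0.79·0.17) = 1.298.
Smallest integer k = 2.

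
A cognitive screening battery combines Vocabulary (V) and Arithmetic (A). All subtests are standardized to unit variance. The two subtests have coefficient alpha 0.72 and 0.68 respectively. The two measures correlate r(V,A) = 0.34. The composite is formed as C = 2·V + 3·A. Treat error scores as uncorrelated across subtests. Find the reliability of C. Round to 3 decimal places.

Var(C) = 2² + 3² + 2·[6·0.34] = 13 + 4.08 = 17.08.
Because errors are independent across components, Cov(Tᵢ,Tⱼ) = Cov(Xᵢ,Xⱼ); the off-diagonal part of the true-score variance is the same as above.
True-score variance = [2²·0.72 + 3²·0.68] + 4.08 = 9 + 4.08 = 13.08.
Reliability = 13.08 / 17.08 = 0.766.

0.766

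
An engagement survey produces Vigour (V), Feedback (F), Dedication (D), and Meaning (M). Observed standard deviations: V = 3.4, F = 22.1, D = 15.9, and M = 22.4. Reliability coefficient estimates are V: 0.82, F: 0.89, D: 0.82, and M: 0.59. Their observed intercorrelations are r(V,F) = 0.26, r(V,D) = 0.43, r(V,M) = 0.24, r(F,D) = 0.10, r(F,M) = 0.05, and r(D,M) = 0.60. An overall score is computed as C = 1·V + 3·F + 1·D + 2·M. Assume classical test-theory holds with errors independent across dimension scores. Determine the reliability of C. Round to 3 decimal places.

0.836

Var(C) = 3.4² + 3²·22.1² + 15.9² + 2²·22.4² + 2·[3·3.4·22.1·0.26 + 3.4·15.9·0.43 + 2·3.4·22.4·0.24 + 3·22.1·15.9·0.10 + 6·22.1·22.4·0.05 + 2·15.9·22.4·0.60] = 6667.1 + 1599.47 = 8266.57.
With uncorrelated errors the cross-covariances are all true-score covariance, so they carry over unchanged; only the diagonal terms shrink to ρᵢσᵢ².
True-score variance = [3.4²·0.82 + 3²·22.1²·0.89 + 15.9²·0.82 + 2²·22.4²·0.59] + 1599.47 = 5313.1 + 1599.47 = 6912.57.
Reliability = 6912.57 / 8266.57 = 0.836.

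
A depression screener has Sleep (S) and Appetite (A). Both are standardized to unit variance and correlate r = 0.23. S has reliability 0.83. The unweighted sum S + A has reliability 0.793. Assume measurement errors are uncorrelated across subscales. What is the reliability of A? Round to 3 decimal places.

0.661

Var(S+A) = 2 + 2·0.23 = 2.460.
True-score variance = ρ_S + ρ_A + 2·0.23, so 0.793 = (0.83 + ρ_A + 0.46) / 2.460.
ρ_A = 0.793·2.460 − 0.83 − 0.46 = 0.661.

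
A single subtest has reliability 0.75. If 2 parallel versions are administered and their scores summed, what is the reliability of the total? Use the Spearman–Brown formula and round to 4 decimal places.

0.8571

ρ_k = kρ / (1 + (k−1)ρ) = 2·0.75 / (1 + 1·0.75) = 1.500 / 1.750 = 0.8571.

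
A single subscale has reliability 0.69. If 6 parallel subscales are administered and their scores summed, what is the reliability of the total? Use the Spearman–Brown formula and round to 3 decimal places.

0.930

ρ_k = kρ / (1 + (k−1)ρ) = 6·0.69 / (1 + 5·0.69) = 4.140 / 4.450 = 0.930.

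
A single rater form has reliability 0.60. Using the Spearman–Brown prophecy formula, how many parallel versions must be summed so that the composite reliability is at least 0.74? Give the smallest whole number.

k ≥ ρ*(1−ρ₁)/(ρ₁(1−ρ*)) = 0.74·0.40 / (0.60·0.26) = 1.897.
Smallest integer k = 2.

2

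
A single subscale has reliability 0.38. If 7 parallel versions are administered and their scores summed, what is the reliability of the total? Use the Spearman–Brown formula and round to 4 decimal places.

ρ_k = kρ / (1 + (k−1)ρ) = 7·0.38 / (1 + 6·0.38) = 2.660 / 3.280 = 0.8110.

0.8110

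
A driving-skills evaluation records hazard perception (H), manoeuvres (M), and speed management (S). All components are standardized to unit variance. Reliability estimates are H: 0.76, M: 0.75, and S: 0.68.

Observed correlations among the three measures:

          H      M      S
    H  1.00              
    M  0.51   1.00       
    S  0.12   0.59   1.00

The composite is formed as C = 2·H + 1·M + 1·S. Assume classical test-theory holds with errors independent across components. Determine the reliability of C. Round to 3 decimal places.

0.842

Var(C) = 2² + 1 + 1 + 2·[2·0.51 + 2·0.12 + 0.59] = 6 + 3.7 = 9.7.
Under uncorrelated errors the observed covariances equal the true-score covariances, so only the own-variance terms attenuate.
True-score variance = [2²·0.76 + 0.75 + 0.68] + 3.7 = 4.47 + 3.7 = 8.17.
Reliability = 8.17 / 9.7 = 0.842.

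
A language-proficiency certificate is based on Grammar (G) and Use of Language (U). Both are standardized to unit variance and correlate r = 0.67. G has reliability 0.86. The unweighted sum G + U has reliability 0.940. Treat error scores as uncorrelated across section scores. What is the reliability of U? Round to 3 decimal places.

Var(G+U) = 2 + 2·0.67 = 3.340.
True-score variance = ρ_G + ρ_U + 2·0.67, so 0.940 = (0.86 + ρ_U + 1.34) / 3.340.
ρ_U = 0.940·3.340 − 0.86 − 1.34 = 0.940.

0.940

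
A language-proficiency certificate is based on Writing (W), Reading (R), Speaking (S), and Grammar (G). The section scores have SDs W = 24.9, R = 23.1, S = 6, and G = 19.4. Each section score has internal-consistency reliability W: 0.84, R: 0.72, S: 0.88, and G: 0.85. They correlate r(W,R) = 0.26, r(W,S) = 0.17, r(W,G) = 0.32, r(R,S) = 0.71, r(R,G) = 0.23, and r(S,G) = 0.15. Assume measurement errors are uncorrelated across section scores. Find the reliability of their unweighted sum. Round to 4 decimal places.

Var(W+R+S+G) = 24.9² + 23.1² + 6² + 19.4² + 2·[24.9·23.1·0.26 + 24.9·6·0.17 + 24.9·19.4·0.32 + 23.1·6·0.71 + 23.1·19.4·0.23 + 6·19.4·0.15] = 1565.98 + 1096.93 = 2662.91.
With uncorrelated errors the cross-covariances are all true-score covariance, so they carry over unchanged; only the diagonal terms shrink to ρᵢσᵢ².
True-score variance = [24.9²·0.84 + 23.1²·0.72 + 6²·0.88 + 19.4²·0.85] + 1096.93 = 1256.59 + 1096.93 = 2353.52.
Reliability = 2353.52 / 2662.91 = 0.8838.

0.8838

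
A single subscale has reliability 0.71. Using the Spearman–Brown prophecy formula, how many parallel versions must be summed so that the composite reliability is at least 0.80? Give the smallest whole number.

2

k ≥ ρ*(1−ρ₁)/(ρ₁(1−ρ*)) = 0.80·0.29 / (0.71·0.20) = 1.634.
Smallest integer k = 2.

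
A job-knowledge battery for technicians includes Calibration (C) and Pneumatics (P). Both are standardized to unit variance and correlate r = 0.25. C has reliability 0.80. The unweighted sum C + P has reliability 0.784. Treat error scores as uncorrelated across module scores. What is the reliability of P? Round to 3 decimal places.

Var(C+P) = 2 + 2·0.25 = 2.500.
True-score variance = ρ_C + ρ_P + 2·0.25, so 0.784 = (0.80 + ρ_P + 0.50) / 2.500.
ρ_P = 0.784·2.500 − 0.80 − 0.50 = 0.660.

0.660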